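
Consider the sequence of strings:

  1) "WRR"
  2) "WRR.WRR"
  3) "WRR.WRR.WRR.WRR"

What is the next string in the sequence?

Every step duplicates the string with '.' between the halves.
So the next term is two copies of WRR.WRR.WRR.WRR with '.' between the halves.

WRR.WRR.WRR.WRR.WRR.WRR.WRR.WRR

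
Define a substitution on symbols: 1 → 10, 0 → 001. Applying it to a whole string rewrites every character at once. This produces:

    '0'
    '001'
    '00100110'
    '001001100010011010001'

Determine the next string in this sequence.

Applying the rule to each of the 21 symbols of 001001100010011010001 gives the pieces 001 001 10 001 001 10 10 001 001 001 10 001 001 10 10 001 10 001 001 001 10, which concatenate to the answer.

0010011000100110100010010011000100110100011000100100110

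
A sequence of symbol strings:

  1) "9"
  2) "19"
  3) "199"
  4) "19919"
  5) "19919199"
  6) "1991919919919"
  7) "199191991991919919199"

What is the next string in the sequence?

This is a Fibonacci-style word recurrence s(k) = s(k−1)·s(k−2): e.g. 19·9 = 199.
The next term joins 199191991991919919199 and 1991919919919.

1991919919919199191991991919919919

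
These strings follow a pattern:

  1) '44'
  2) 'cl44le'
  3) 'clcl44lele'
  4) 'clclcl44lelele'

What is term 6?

Each term wraps the previous one in cl on the left and le on the right.
From clclcl44lelele, 2 further steps: clclcl44lelele → clclclcl44lelelele → (answer).

clclclclcl44lelelelele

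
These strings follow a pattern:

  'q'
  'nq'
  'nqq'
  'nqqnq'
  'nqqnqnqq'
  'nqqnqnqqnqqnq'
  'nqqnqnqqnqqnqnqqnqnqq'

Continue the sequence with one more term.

This is a Fibonacci-style word recurrence s(k) = s(k−1)·s(k−2): e.g. nq·q = nqq.
The next term joins nqqnqnqqnqqnqnqqnqnqq and nqqnqnqqnqqnq.

nqqnqnqqnqqnqnqqnqnqqnqqnqnqqnqqnq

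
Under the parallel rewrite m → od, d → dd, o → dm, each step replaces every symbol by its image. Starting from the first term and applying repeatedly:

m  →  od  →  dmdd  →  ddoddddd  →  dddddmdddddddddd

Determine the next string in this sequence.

φ(dddddmdddddddddd) expands symbol-by-symbol to dd dd dd dd dd od dd dd dd dd dd dd dd dd dd dd; joining the 16 pieces gives the next term.

ddddddddddoddddddddddddddddddddd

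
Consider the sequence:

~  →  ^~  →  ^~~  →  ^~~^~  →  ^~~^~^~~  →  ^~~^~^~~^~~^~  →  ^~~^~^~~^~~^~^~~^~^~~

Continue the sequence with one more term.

From term 3 onward, concatenate the last term with the second-to-last: ^~·~ = ^~~, ^~~·^~ = ^~~^~, …
So term 8 is ^~~^~^~~^~~^~^~~^~^~~·^~~^~^~~^~~^~.

^~~^~^~~^~~^~^~~^~^~~^~~^~^~~^~~^~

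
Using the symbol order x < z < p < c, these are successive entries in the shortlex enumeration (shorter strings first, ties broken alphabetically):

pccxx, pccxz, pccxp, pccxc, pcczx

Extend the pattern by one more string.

pcczz

Treat pcczx as a base-4 numeral over the given alphabet and add one, carrying through any trailing c's.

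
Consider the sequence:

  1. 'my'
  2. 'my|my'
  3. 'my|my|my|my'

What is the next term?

Each string is two copies of the previous one joined by '|'.
Doubling my|my|my|my with '|' between the halves:

my|my|my|my|my|my|my|my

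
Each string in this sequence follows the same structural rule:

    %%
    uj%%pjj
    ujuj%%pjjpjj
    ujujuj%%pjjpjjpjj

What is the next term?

s(k+1) = uj·s(k)·pjj, so each term gains uj as a prefix and pjj as a suffix.
Applying this once more to ujujuj%%pjjpjjpjj:

ujujujuj%%pjjpjjpjjpjj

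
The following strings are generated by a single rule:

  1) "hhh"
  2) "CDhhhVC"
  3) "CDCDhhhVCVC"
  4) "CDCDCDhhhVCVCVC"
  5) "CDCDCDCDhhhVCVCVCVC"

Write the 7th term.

CDCDCDCDCDCDhhhVCVCVCVCVCVC

Every step adds CD to the front and VC to the end of the previous string.
From CDCDCDCDhhhVCVCVCVC, 2 further steps: CDCDCDCDhhhVCVCVCVC → CDCDCDCDCDhhhVCVCVCVCVC → (answer).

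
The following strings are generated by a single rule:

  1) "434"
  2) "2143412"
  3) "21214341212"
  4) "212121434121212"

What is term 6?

21212121214341212121212

Each term wraps the previous one in 21 on the left and 12 on the right.
From 212121434121212, 2 further steps: 212121434121212 → 2121212143412121212 → (answer).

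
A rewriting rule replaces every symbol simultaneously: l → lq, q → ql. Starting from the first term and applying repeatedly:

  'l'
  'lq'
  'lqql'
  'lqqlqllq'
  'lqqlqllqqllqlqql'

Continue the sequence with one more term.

φ(lqqlqllqqllqlqql) expands symbol-by-symbol to lq ql ql lq ql lq lq ql ql lq lq ql lq ql ql lq; joining the 16 pieces gives the next term.

lqqlqllqqllqlqqlqllqlqqllqqlqllq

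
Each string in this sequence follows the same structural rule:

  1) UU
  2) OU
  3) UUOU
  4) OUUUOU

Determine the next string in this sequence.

UUOUOUUUOU

This is a Fibonacci-style word recurrence s(k) = s(k−2)·s(k−1): e.g. UU·OU = UUOU.
So term 5 is UUOU·OUUUOU.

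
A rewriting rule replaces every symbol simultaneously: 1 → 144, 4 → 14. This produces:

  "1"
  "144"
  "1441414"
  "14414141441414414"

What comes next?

14414141441414414144141414414144141414414

φ(14414141441414414) expands symbol-by-symbol to 144 14 14 144 14 144 14 144 14 14 144 14 144 14 14 144 14; joining the 17 pieces gives the next term.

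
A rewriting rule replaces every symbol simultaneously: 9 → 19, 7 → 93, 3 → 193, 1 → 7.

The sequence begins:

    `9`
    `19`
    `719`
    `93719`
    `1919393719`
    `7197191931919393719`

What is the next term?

Rewriting the 19 symbols of 7197191931919393719 one by one yields 93 7 19 93 7 19 7 19 193 7 19 7 19 193 19 193 93 7 19; concatenated:

93719937197191937197191931919393719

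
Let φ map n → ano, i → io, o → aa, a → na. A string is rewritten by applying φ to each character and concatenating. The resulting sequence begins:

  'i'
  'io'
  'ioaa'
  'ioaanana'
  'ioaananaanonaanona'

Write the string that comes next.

φ(ioaananaanonaanona) expands symbol-by-symbol to io aa na na ano na ano na na ano aa ano na na ano aa ano na; joining the 18 pieces gives the next term.

ioaananaanonaanonanaanoaaanonanaanoaaanona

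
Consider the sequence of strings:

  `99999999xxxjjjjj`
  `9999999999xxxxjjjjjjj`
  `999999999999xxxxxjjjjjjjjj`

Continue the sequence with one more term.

99999999999999xxxxxxjjjjjjjjjjj

Each string has the form 9^{2n+2} x^{n} j^{2n-1}, where the shown terms are n = 3, 4, 5.
Setting n = 6 gives 14, 6, 11 characters in each block.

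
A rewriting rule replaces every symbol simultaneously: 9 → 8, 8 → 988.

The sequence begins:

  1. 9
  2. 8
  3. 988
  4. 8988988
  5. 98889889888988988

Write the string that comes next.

89889889888988988898898898889889888988988

Applying the rule to each of the 17 symbols of 98889889888988988 gives the pieces 8 988 988 988 8 988 988 8 988 988 988 8 988 988 8 988 988, which concatenate to the answer.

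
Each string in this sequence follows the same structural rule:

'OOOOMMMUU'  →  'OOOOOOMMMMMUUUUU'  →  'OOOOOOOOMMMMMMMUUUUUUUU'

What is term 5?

Reading off run lengths: O runs 4, 6, 8; M runs 3, 5, 7; U runs 2, 5, 8 — each is linear in n (n = 1, 2, …).
At n = 5 the blocks have lengths 12, 11, 14.

OOOOOOOOOOOOMMMMMMMMMMMUUUUUUUUUUUUUU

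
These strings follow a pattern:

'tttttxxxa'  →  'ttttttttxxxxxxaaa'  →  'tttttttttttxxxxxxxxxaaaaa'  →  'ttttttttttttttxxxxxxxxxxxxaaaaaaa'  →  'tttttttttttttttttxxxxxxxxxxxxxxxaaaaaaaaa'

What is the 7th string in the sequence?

tttttttttttttttttttttttxxxxxxxxxxxxxxxxxxxxxaaaaaaaaaaaaa

The n-th term is 3n+2 t's then 3n x's then 2n-1 a's (n = 1, 2, …).
Setting n = 7 gives 23, 21, 13 characters in each block.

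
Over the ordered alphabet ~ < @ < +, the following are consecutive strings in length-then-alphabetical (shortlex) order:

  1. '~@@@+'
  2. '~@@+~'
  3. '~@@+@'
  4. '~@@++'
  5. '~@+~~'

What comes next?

~@+~@

Find the rightmost character of ~@+~~ below +, bump it to the next letter, and reset everything to its right to ~.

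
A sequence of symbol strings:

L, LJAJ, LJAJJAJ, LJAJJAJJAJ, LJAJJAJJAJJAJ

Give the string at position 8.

The strings grow by a fixed suffix JAJ each time.
From LJAJJAJJAJJAJ, 3 further steps: LJAJJAJJAJJAJ → LJAJJAJJAJJAJJAJ → LJAJJAJJAJJAJJAJJAJ → (answer).

LJAJJAJJAJJAJJAJJAJJAJ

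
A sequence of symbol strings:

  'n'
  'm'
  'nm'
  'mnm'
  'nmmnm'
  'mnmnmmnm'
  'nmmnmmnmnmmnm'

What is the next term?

mnmnmmnmnmmnmmnmnmmnm

From term 3 onward, concatenate the second-to-last term with the last: n·m = nm, m·nm = mnm, …
Continuing: mnmnmmnm · nmmnmmnmnmmnm gives term 8.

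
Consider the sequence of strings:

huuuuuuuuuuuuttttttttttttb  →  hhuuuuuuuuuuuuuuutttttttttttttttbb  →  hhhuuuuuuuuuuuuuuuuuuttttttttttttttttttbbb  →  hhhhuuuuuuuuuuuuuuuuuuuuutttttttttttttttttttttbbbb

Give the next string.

The n-th term is n-2 h's then 3n+3 u's then 3n+3 t's then n-2 b's, where the shown terms are n = 3, 4, 5, 6.
Setting n = 7 gives 5, 24, 24, 5 characters in each block.

hhhhhuuuuuuuuuuuuuuuuuuuuuuuuttttttttttttttttttttttttbbbbb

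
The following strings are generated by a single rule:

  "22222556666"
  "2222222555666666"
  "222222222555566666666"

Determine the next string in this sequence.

22222222222555556666666666

Reading off run lengths: 2 runs 5, 7, 9; 5 runs 2, 3, 4; 6 runs 4, 6, 8 — each is linear in n, where the shown terms are n = 2, 3, 4.
Setting n = 5 gives 11, 5, 10 characters in each block.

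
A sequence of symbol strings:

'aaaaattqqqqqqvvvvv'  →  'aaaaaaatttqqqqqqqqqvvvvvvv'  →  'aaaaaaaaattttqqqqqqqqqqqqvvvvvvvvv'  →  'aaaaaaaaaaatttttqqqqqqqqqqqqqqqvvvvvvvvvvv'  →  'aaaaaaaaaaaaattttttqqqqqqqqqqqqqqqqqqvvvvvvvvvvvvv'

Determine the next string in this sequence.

Term n consists of 2n+1 a's, followed by n t's, followed by 3n q's, followed by 2n+1 v's, where the shown terms are n = 2, 3, 4, 5, 6.
For the next term, n = 7, so the run lengths are 15, 7, 21, 15.

aaaaaaaaaaaaaaatttttttqqqqqqqqqqqqqqqqqqqqqvvvvvvvvvvvvvvv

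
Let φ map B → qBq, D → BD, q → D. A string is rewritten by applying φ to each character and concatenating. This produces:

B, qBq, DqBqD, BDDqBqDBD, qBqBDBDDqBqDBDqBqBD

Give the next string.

φ(qBqBDBDDqBqDBDqBqBD) expands symbol-by-symbol to D qBq D qBq BD qBq BD BD D qBq D BD qBq BD D qBq D qBq BD; joining the 19 pieces gives the next term.

DqBqDqBqBDqBqBDBDDqBqDBDqBqBDDqBqDqBqBD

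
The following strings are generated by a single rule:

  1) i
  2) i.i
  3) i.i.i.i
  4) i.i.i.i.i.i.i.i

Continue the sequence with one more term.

i.i.i.i.i.i.i.i.i.i.i.i.i.i.i.i

Each string is two copies of the previous one joined by '.'.
One more doubling of i.i.i.i.i.i.i.i gives the answer.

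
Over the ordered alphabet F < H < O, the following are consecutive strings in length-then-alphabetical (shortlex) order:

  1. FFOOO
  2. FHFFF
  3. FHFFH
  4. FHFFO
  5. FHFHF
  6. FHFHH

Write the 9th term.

FHFOH

Continuing the enumeration 3 steps past FHFHH: FHFHH → FHFHO → FHFOF → (answer).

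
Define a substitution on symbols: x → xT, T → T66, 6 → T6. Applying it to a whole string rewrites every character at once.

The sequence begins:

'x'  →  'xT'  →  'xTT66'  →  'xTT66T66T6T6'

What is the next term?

xTT66T66T6T6T66T6T6T66T6T66T6

Rewriting each symbol of xTT66T66T6T6: x→xT, T→T66, T→T66, 6→T6, 6→T6, T→T66, 6→T6, 6→T6, T→T66, 6→T6, T→T66, 6→T6, which concatenates to xT T66 T66 T6 T6 T66 T6 T6 T66 T6 T66 T6.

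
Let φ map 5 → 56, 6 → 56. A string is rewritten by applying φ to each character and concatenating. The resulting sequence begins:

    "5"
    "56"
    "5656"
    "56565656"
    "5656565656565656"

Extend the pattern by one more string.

φ(5656565656565656) expands symbol-by-symbol to 56 56 56 56 56 56 56 56 56 56 56 56 56 56 56 56; joining the 16 pieces gives the next term.

56565656565656565656565656565656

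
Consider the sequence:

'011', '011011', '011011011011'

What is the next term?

Every step duplicates the string.
One more doubling of 011011011011 gives the answer.

011011011011011011011011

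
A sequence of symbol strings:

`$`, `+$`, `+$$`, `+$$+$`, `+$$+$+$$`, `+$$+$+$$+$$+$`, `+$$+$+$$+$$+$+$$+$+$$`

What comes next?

+$$+$+$$+$$+$+$$+$+$$+$$+$+$$+$$+$

Each term (from the third on) is the previous term followed by the one before it: term 3 = +$·$ = +$$.
Continuing: +$$+$+$$+$$+$+$$+$+$$ · +$$+$+$$+$$+$ gives term 8.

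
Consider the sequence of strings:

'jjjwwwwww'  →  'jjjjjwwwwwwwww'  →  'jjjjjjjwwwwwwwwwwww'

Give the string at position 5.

Each string has the form j^{2n-1} w^{3n}, where the shown terms are n = 2, 3, 4.
For term 5, n = 6, so the run lengths are 11, 18.

jjjjjjjjjjjwwwwwwwwwwwwwwwwww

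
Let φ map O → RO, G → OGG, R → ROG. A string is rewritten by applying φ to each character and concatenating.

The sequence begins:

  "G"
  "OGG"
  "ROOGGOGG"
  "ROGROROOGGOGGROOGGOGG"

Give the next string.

Rewriting the 21 symbols of ROGROROOGGOGGROOGGOGG one by one yields ROG RO OGG ROG RO ROG RO RO OGG OGG RO OGG OGG ROG RO RO OGG OGG RO OGG OGG; concatenated:

ROGROOGGROGROROGROROOGGOGGROOGGOGGROGROROOGGOGGROOGGOGG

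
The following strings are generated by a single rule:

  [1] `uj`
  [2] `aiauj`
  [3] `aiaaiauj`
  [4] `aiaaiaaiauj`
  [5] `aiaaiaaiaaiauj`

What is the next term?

Each term is the previous one with aia prepended.
Applying this once more to aiaaiaaiaaiauj:

aiaaiaaiaaiaaiauj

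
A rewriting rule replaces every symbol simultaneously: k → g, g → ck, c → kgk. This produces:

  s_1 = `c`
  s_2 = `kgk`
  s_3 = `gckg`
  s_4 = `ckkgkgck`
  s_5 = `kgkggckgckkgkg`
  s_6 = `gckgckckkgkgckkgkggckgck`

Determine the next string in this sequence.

Rewriting the 24 symbols of gckgckckkgkgckkgkggckgck one by one yields ck kgk g ck kgk g kgk g g ck g ck kgk g g ck g ck ck kgk g ck kgk g; concatenated:

ckkgkgckkgkgkgkggckgckkgkggckgckckkgkgckkgkg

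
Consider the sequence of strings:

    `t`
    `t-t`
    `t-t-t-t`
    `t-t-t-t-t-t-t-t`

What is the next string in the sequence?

s(k+1) = s(k)·-·s(k) — each term doubles the last with '-' between the halves.
So the next term is two copies of t-t-t-t-t-t-t-t with '-' between the halves.

t-t-t-t-t-t-t-t-t-t-t-t-t-t-t-t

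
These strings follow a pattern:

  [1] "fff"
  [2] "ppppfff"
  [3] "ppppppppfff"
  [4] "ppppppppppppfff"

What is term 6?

Each term is the previous one with pppp prepended.
From ppppppppppppfff, 2 further steps: ppppppppppppfff → ppppppppppppppppfff → (answer).

ppppppppppppppppppppfff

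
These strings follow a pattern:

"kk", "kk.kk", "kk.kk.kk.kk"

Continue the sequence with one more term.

Every step duplicates the string with '.' between the halves.
Doubling kk.kk.kk.kk with '.' between the halves:

kk.kk.kk.kk.kk.kk.kk.kk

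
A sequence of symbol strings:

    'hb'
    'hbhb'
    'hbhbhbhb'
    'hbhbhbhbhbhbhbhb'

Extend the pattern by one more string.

Every step duplicates the string.
Doubling hbhbhbhbhbhbhbhb:

hbhbhbhbhbhbhbhbhbhbhbhbhbhbhbhb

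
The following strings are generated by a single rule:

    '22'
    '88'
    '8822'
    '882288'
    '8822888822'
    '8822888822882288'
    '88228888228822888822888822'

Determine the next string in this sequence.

882288882288228888228888228822888822882288

Each term (from the third on) is the previous term followed by the one before it: term 3 = 88·22 = 8822.
So term 8 is 88228888228822888822888822·8822888822882288.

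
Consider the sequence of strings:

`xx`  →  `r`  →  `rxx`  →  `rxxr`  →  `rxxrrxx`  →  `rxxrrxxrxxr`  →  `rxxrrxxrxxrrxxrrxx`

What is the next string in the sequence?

From term 3 onward, concatenate the last term with the second-to-last: r·xx = rxx, rxx·r = rxxr, …
Continuing: rxxrrxxrxxrrxxrrxx · rxxrrxxrxxr gives term 8.

rxxrrxxrxxrrxxrrxxrxxrrxxrxxr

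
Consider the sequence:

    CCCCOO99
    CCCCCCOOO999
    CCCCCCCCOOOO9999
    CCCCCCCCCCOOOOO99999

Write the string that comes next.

Reading off run lengths: C runs 4, 6, 8, 10; O runs 2, 3, 4, 5; 9 runs 2, 3, 4, 5 — each is linear in n, where the shown terms are n = 2, 3, 4, 5.
At n = 6 the blocks have lengths 12, 6, 6.

CCCCCCCCCCCCOOOOOO999999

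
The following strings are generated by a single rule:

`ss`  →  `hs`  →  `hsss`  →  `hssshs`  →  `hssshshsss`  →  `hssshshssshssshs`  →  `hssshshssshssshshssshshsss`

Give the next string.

This is a Fibonacci-style word recurrence s(k) = s(k−1)·s(k−2): e.g. hs·ss = hsss.
The next term joins hssshshssshssshshssshshsss and hssshshssshssshs.

hssshshssshssshshssshshssshssshshssshssshs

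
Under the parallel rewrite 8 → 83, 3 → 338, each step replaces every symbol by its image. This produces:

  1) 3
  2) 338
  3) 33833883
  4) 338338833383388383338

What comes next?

φ(338338833383388383338) expands symbol-by-symbol to 338 338 83 338 338 83 83 338 338 338 83 338 338 83 83 338 83 338 338 338 83; joining the 21 pieces gives the next term.

3383388333833883833383383388333833883833388333833833883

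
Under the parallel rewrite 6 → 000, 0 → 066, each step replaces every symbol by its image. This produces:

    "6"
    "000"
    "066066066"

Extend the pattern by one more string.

Apply φ to 066066066 symbol by symbol: 0→066, 6→000, 6→000, 0→066, 6→000, 6→000, 0→066, 6→000, 6→000; joined: 066 000 000 066 000 000 066 000 000.

066000000066000000066000000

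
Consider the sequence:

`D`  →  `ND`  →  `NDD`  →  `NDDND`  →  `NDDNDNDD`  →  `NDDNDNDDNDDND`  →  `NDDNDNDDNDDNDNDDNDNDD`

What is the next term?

NDDNDNDDNDDNDNDDNDNDDNDDNDNDDNDDND

From term 3 onward, concatenate the last term with the second-to-last: ND·D = NDD, NDD·ND = NDDND, …
The next term joins NDDNDNDDNDDNDNDDNDNDD and NDDNDNDDNDDND.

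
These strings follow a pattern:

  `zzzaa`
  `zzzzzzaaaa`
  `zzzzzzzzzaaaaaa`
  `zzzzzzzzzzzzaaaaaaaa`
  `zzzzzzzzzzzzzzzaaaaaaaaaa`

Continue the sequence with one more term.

zzzzzzzzzzzzzzzzzzaaaaaaaaaaaa

Term n consists of 3n z's, followed by 2n a's (n = 1, 2, …).
Setting n = 6 gives 18, 12 characters in each block.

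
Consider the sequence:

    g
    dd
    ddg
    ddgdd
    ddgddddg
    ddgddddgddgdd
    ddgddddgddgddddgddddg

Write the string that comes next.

This is a Fibonacci-style word recurrence s(k) = s(k−1)·s(k−2): e.g. dd·g = ddg.
So term 8 is ddgddddgddgddddgddddg·ddgddddgddgdd.

ddgddddgddgddddgddddgddgddddgddgdd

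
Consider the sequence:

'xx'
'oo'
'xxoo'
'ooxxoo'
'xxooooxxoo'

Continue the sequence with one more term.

From term 3 onward, concatenate the second-to-last term with the last: xx·oo = xxoo, oo·xxoo = ooxxoo, …
The next term joins ooxxoo and xxooooxxoo.

ooxxooxxooooxxoo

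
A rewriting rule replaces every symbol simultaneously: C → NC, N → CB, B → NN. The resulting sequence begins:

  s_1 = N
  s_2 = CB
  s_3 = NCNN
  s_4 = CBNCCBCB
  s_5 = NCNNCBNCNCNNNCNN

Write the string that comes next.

CBNCCBCBNCNNCBNCCBNCCBCBCBNCCBCB

φ(NCNNCBNCNCNNNCNN) expands symbol-by-symbol to CB NC CB CB NC NN CB NC CB NC CB CB CB NC CB CB; joining the 16 pieces gives the next term.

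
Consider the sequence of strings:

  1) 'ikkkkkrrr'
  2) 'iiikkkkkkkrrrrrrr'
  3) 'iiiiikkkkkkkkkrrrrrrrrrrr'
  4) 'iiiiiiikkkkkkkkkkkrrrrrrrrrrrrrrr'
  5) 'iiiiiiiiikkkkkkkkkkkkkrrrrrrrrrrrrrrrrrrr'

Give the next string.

Term n consists of 2n-1 i's, followed by 2n+3 k's, followed by 4n-1 r's (n = 1, 2, …).
For the next term, n = 6, so the run lengths are 11, 15, 23.

iiiiiiiiiiikkkkkkkkkkkkkkkrrrrrrrrrrrrrrrrrrrrrrr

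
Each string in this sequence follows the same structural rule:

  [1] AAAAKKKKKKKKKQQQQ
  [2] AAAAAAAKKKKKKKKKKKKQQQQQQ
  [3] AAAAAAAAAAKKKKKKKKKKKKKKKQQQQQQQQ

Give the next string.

Reading off run lengths: A runs 4, 7, 10; K runs 9, 12, 15; Q runs 4, 6, 8 — each is linear in n, where the shown terms are n = 2, 3, 4.
For the next term, n = 5, so the run lengths are 13, 18, 10.

AAAAAAAAAAAAAKKKKKKKKKKKKKKKKKKQQQQQQQQQQ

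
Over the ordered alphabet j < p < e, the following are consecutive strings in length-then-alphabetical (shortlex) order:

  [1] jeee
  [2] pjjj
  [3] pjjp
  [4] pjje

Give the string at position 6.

Stepping forward 2 times from pjje: pjje → pjpj, then the target.

pjpp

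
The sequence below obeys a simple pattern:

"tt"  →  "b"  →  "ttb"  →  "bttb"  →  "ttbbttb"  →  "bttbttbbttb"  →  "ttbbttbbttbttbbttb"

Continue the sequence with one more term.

Each term (from the third on) is the two preceding terms concatenated in order: term 3 = tt·b = ttb.
So term 8 is bttbttbbttb·ttbbttbbttbttbbttb.

bttbttbbttbttbbttbbttbttbbttb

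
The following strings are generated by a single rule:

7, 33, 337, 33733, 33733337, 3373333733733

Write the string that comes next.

Each term (from the third on) is the previous term followed by the one before it: term 3 = 33·7 = 337.
So term 7 is 3373333733733·33733337.

337333373373333733337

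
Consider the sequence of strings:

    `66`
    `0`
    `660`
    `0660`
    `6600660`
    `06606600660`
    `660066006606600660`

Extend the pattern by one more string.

This is a Fibonacci-style word recurrence s(k) = s(k−2)·s(k−1): e.g. 66·0 = 660.
So term 8 is 06606600660·660066006606600660.

06606600660660066006606600660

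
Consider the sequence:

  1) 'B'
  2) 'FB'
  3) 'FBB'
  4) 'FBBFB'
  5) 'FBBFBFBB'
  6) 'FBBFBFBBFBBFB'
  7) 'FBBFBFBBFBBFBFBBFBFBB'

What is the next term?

This is a Fibonacci-style word recurrence s(k) = s(k−1)·s(k−2): e.g. FB·B = FBB.
Continuing: FBBFBFBBFBBFBFBBFBFBB · FBBFBFBBFBBFB gives term 8.

FBBFBFBBFBBFBFBBFBFBBFBBFBFBBFBBFB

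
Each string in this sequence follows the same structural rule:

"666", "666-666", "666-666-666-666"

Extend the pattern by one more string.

s(k+1) = s(k)·-·s(k) — each term doubles the last with '-' between the halves.
One more doubling of 666-666-666-666 gives the answer.

666-666-666-666-666-666-666-666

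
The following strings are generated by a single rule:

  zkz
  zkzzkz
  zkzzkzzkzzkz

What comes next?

zkzzkzzkzzkzzkzzkzzkzzkz

s(k+1) = s(k)·s(k) — each term doubles the last.
So the next term is two copies of zkzzkzzkzzkz.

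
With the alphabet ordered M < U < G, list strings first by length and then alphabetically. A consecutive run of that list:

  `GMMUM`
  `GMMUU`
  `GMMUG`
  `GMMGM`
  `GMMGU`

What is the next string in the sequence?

Treat GMMGU as a base-3 numeral over the given alphabet and add one, carrying through any trailing G's.

GMMGG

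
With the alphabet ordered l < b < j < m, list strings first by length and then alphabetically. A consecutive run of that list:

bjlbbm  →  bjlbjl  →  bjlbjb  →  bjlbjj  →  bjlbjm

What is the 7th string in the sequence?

Continuing the enumeration 2 steps past bjlbjm: bjlbjm → bjlbml → (answer).

bjlbmb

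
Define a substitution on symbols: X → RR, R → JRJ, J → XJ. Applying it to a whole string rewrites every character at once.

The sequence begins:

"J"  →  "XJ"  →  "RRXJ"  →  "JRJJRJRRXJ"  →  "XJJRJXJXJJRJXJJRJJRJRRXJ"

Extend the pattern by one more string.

RRXJXJJRJXJRRXJRRXJXJJRJXJRRXJXJJRJXJXJJRJXJJRJJRJRRXJ

Replace each of the 24 characters of XJJRJXJXJJRJXJJRJJRJRRXJ in place — RR XJ XJ JRJ XJ RR XJ RR XJ XJ JRJ XJ RR XJ XJ JRJ XJ XJ JRJ XJ JRJ JRJ RR XJ — and concatenate.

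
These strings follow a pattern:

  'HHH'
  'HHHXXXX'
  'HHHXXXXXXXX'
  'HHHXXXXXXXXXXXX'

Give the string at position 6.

HHHXXXXXXXXXXXXXXXXXXXX

The strings grow by a fixed suffix XXXX each time.
From HHHXXXXXXXXXXXX, 2 further steps: HHHXXXXXXXXXXXX → HHHXXXXXXXXXXXXXXXX → (answer).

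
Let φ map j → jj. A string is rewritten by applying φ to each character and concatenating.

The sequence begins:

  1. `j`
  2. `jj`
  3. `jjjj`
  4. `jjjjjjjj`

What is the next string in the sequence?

jjjjjjjjjjjjjjjj

Rewriting each symbol of jjjjjjjj: j→jj, j→jj, j→jj, j→jj, j→jj, j→jj, j→jj, j→jj, which concatenates to jj jj jj jj jj jj jj jj.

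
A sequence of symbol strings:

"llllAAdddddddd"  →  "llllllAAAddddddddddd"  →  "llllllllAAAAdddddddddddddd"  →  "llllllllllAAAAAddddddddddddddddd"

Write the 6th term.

Reading off run lengths: l runs 4, 6, 8, 10; A runs 2, 3, 4, 5; d runs 8, 11, 14, 17 — each is linear in n, where the shown terms are n = 2, 3, 4, 5.
For term 6, n = 7, so the run lengths are 14, 7, 23.

llllllllllllllAAAAAAAddddddddddddddddddddddd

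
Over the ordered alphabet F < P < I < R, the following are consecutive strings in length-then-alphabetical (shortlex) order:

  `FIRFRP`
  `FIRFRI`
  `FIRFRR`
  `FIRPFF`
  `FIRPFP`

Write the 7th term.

Stepping forward 2 times from FIRPFP: FIRPFP → FIRPFI, then the target.

FIRPFR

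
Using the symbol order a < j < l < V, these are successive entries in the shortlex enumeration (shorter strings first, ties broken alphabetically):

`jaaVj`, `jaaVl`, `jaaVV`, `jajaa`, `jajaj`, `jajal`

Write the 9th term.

Stepping forward 3 times from jajal: jajal → jajaV → jajja, then the target.

jajjj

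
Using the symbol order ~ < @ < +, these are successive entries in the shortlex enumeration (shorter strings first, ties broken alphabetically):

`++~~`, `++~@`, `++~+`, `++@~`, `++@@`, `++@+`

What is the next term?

+++~

The successor of ++@+ increments the rightmost position that isn't already + and resets every position after it to ~.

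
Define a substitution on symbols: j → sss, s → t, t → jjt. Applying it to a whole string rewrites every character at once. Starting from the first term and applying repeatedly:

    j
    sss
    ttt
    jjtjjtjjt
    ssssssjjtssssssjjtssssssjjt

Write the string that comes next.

ttttttssssssjjtttttttssssssjjtttttttssssssjjt

φ(ssssssjjtssssssjjtssssssjjt) expands symbol-by-symbol to t t t t t t sss sss jjt t t t t t t sss sss jjt t t t t t t sss sss jjt; joining the 27 pieces gives the next term.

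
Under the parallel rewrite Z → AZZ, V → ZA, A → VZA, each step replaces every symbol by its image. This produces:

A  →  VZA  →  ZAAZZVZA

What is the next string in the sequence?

Rewriting each symbol of ZAAZZVZA: Z→AZZ, A→VZA, A→VZA, Z→AZZ, Z→AZZ, V→ZA, Z→AZZ, A→VZA, which concatenates to AZZ VZA VZA AZZ AZZ ZA AZZ VZA.

AZZVZAVZAAZZAZZZAAZZVZA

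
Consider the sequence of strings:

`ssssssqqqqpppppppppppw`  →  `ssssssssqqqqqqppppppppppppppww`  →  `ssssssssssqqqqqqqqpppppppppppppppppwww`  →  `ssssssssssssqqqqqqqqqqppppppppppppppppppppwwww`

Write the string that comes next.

Each string has the form s^{2n} q^{2n-2} p^{3n+2} w^{n-2}, where the shown terms are n = 3, 4, 5, 6.
Setting n = 7 gives 14, 12, 23, 5 characters in each block.

ssssssssssssssqqqqqqqqqqqqpppppppppppppppppppppppwwwww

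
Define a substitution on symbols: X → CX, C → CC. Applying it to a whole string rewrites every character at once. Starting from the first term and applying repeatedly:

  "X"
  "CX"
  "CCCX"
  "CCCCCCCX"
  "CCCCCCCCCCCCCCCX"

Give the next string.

CCCCCCCCCCCCCCCCCCCCCCCCCCCCCCCX

φ(CCCCCCCCCCCCCCCX) expands symbol-by-symbol to CC CC CC CC CC CC CC CC CC CC CC CC CC CC CC CX; joining the 16 pieces gives the next term.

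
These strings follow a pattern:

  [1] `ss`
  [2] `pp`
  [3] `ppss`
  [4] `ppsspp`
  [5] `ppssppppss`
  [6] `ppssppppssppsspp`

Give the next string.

This is a Fibonacci-style word recurrence s(k) = s(k−1)·s(k−2): e.g. pp·ss = ppss.
So term 7 is ppssppppssppsspp·ppssppppss.

ppssppppssppssppppssppppss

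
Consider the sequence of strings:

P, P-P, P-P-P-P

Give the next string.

Every step duplicates the string with '-' between the halves.
One more doubling of P-P-P-P gives the answer.

P-P-P-P-P-P-P-P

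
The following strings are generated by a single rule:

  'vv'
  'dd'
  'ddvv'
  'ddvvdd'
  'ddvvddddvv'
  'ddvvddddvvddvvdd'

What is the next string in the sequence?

ddvvddddvvddvvddddvvddddvv

From term 3 onward, concatenate the last term with the second-to-last: dd·vv = ddvv, ddvv·dd = ddvvdd, …
The next term joins ddvvddddvvddvvdd and ddvvddddvv.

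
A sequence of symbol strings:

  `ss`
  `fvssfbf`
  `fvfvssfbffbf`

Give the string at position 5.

s(k+1) = fv·s(k)·fbf, so each term gains fv as a prefix and fbf as a suffix.
From fvfvssfbffbf, 2 further steps: fvfvssfbffbf → fvfvfvssfbffbffbf → (answer).

fvfvfvfvssfbffbffbffbf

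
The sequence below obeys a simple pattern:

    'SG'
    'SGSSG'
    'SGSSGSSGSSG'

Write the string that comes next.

SGSSGSSGSSGSSGSSGSSGSSG

Every step duplicates the string with 'S' between the halves.
So the next term is two copies of SGSSGSSGSSG with 'S' between the halves.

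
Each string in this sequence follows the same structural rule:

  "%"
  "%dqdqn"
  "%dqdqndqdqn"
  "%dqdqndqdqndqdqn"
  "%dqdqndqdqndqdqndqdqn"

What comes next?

Each term is the previous one with dqdqn appended.
One more step from %dqdqndqdqndqdqndqdqn gives the answer.

%dqdqndqdqndqdqndqdqndqdqn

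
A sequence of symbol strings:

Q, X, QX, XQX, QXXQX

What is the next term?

XQXQXXQX

From term 3 onward, concatenate the second-to-last term with the last: Q·X = QX, X·QX = XQX, …
Continuing: XQX · QXXQX gives term 6.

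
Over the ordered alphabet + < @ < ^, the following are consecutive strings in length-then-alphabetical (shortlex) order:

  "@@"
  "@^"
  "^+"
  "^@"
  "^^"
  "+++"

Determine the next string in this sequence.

++@

Find the rightmost character of +++ below ^, bump it to the next letter, and reset everything to its right to +.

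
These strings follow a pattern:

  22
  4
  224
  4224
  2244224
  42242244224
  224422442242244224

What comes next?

42242244224224422442242244224

Each term (from the third on) is the two preceding terms concatenated in order: term 3 = 22·4 = 224.
The next term joins 42242244224 and 224422442242244224.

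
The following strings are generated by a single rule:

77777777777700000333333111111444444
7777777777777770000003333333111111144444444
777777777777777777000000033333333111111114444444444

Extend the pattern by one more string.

77777777777777777777700000000333333333111111111444444444444

The n-th term is 3n+3 7's then n+2 0's then n+3 3's then n+3 1's then 2n 4's, where the shown terms are n = 3, 4, 5.
At n = 6 the blocks have lengths 21, 8, 9, 9, 12.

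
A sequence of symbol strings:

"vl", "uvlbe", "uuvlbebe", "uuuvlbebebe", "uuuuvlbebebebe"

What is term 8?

Each term wraps the previous one in u on the left and be on the right.
From uuuuvlbebebebe, 3 further steps: uuuuvlbebebebe → uuuuuvlbebebebebe → uuuuuuvlbebebebebebe → (answer).

uuuuuuuvlbebebebebebebe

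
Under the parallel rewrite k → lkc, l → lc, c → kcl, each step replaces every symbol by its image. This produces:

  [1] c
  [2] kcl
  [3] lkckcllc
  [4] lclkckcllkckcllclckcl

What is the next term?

Replace each of the 21 characters of lclkckcllkckcllclckcl in place — lc kcl lc lkc kcl lkc kcl lc lc lkc kcl lkc kcl lc lc kcl lc kcl lkc kcl lc — and concatenate.

lckcllclkckcllkckcllclclkckcllkckcllclckcllckcllkckcllc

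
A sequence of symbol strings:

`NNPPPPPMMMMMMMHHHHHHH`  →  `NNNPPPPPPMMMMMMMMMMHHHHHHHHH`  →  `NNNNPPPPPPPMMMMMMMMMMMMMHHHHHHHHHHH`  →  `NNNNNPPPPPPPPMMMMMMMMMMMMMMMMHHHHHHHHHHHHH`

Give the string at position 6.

NNNNNNNPPPPPPPPPPMMMMMMMMMMMMMMMMMMMMMMHHHHHHHHHHHHHHHHH

Term n consists of n N's, followed by n+3 P's, followed by 3n+1 M's, followed by 2n+3 H's, where the shown terms are n = 2, 3, 4, 5.
Setting n = 7 gives 7, 10, 22, 17 characters in each block.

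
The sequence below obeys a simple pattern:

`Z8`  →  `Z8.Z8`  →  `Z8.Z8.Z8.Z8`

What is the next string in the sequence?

Each string is two copies of the previous one joined by '.'.
One more doubling of Z8.Z8.Z8.Z8 gives the answer.

Z8.Z8.Z8.Z8.Z8.Z8.Z8.Z8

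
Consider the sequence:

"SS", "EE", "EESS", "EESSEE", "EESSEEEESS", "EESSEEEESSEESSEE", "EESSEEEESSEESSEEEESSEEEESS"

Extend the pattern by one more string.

This is a Fibonacci-style word recurrence s(k) = s(k−1)·s(k−2): e.g. EE·SS = EESS.
So term 8 is EESSEEEESSEESSEEEESSEEEESS·EESSEEEESSEESSEE.

EESSEEEESSEESSEEEESSEEEESSEESSEEEESSEESSEE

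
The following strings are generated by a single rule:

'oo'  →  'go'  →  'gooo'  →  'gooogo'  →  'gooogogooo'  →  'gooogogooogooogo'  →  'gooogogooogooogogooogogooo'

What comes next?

gooogogooogooogogooogogooogooogogooogooogo

Each term (from the third on) is the previous term followed by the one before it: term 3 = go·oo = gooo.
Continuing: gooogogooogooogogooogogooo · gooogogooogooogo gives term 8.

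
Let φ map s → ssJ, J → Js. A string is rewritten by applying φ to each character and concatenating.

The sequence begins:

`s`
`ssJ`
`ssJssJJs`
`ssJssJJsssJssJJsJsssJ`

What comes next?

Rewriting the 21 symbols of ssJssJJsssJssJJsJsssJ one by one yields ssJ ssJ Js ssJ ssJ Js Js ssJ ssJ ssJ Js ssJ ssJ Js Js ssJ Js ssJ ssJ ssJ Js; concatenated:

ssJssJJsssJssJJsJsssJssJssJJsssJssJJsJsssJJsssJssJssJJs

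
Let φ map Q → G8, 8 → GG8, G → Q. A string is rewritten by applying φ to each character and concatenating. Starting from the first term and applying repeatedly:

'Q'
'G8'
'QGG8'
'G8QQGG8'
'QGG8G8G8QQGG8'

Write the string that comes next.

Replace each of the 13 characters of QGG8G8G8QQGG8 in place — G8 Q Q GG8 Q GG8 Q GG8 G8 G8 Q Q GG8 — and concatenate.

G8QQGG8QGG8QGG8G8G8QQGG8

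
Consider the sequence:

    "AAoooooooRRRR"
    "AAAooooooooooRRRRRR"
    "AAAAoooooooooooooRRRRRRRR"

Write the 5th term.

Term n consists of n A's, followed by 3n+1 o's, followed by 2n R's, where the shown terms are n = 2, 3, 4.
At n = 6 the blocks have lengths 6, 19, 12.

AAAAAAoooooooooooooooooooRRRRRRRRRRRR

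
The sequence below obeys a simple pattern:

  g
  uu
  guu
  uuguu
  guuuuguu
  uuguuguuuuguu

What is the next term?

This is a Fibonacci-style word recurrence s(k) = s(k−2)·s(k−1): e.g. g·uu = guu.
So term 7 is guuuuguu·uuguuguuuuguu.

guuuuguuuuguuguuuuguu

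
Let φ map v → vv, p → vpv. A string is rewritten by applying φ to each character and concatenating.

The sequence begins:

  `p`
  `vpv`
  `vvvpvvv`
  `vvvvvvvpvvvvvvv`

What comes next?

φ(vvvvvvvpvvvvvvv) expands symbol-by-symbol to vv vv vv vv vv vv vv vpv vv vv vv vv vv vv vv; joining the 15 pieces gives the next term.

vvvvvvvvvvvvvvvpvvvvvvvvvvvvvvv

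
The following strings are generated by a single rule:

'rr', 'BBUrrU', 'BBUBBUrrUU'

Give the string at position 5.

BBUBBUBBUBBUrrUUUU

s(k+1) = BBU·s(k)·U, so each term gains BBU as a prefix and U as a suffix.
From BBUBBUrrUU, 2 further steps: BBUBBUrrUU → BBUBBUBBUrrUUU → (answer).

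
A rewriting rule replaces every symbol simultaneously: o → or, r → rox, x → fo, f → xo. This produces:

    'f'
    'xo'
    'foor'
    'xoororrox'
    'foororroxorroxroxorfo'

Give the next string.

xoororroxorroxroxorfoorroxroxorforoxorfoorroxxoor

Replace each of the 21 characters of foororroxorroxroxorfo in place — xo or or rox or rox rox or fo or rox rox or fo rox or fo or rox xo or — and concatenate.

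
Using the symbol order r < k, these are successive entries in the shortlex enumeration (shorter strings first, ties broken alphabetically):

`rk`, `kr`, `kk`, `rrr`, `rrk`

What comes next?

Treat rrk as a base-2 numeral over the given alphabet and add one, carrying through any trailing k's.

rkr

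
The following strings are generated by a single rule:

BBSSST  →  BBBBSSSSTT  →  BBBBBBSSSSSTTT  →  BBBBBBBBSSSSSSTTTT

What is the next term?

BBBBBBBBBBSSSSSSSTTTTT

Reading off run lengths: B runs 2, 4, 6, 8; S runs 3, 4, 5, 6; T runs 1, 2, 3, 4 — each is linear in n (n = 1, 2, …).
For the next term, n = 5, so the run lengths are 10, 7, 5.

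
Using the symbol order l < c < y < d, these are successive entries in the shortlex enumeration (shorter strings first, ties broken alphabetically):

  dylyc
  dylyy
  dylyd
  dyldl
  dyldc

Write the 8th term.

Continuing the enumeration 3 steps past dyldc: dyldc → dyldy → dyldd → (answer).

dycll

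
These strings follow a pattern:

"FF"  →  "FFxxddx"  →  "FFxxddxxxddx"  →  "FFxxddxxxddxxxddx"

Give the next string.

Each term is the previous one with xxddx appended.
Applying this once more to FFxxddxxxddxxxddx:

FFxxddxxxddxxxddxxxddx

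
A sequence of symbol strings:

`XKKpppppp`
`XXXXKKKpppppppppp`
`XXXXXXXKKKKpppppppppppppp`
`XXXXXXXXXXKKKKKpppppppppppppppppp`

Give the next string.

Reading off run lengths: X runs 1, 4, 7, 10; K runs 2, 3, 4, 5; p runs 6, 10, 14, 18 — each is linear in n (n = 1, 2, …).
For the next term, n = 5, so the run lengths are 13, 6, 22.

XXXXXXXXXXXXXKKKKKKpppppppppppppppppppppp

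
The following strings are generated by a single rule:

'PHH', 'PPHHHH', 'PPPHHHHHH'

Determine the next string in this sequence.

PPPPHHHHHHHH

Term n consists of n P's, followed by 2n H's (n = 1, 2, …).
Setting n = 4 gives 4, 8 characters in each block.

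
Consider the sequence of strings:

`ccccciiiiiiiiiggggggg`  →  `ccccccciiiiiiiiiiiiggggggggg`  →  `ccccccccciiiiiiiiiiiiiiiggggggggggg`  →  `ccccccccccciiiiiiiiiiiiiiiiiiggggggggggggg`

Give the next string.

ccccccccccccciiiiiiiiiiiiiiiiiiiiiggggggggggggggg

The n-th term is 2n-1 c's then 3n i's then 2n+1 g's, where the shown terms are n = 3, 4, 5, 6.
At n = 7 the blocks have lengths 13, 21, 15.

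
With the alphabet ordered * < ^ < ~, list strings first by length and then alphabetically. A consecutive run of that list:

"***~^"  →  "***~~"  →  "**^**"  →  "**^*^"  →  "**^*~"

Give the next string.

The successor of **^*~ increments the rightmost position that isn't already ~ and resets every position after it to *.

**^^*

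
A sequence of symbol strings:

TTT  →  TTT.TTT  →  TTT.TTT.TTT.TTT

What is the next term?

Every step duplicates the string with '.' between the halves.
Doubling TTT.TTT.TTT.TTT with '.' between the halves:

TTT.TTT.TTT.TTT.TTT.TTT.TTT.TTT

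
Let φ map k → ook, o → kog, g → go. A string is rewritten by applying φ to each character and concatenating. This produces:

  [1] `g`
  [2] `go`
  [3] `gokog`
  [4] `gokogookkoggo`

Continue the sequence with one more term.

gokogookkoggokogkogookookkoggogokog

φ(gokogookkoggo) expands symbol-by-symbol to go kog ook kog go kog kog ook ook kog go go kog; joining the 13 pieces gives the next term.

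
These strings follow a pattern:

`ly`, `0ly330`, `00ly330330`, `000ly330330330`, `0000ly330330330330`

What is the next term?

Each term wraps the previous one in 0 on the left and 330 on the right.
One more step from 0000ly330330330330 gives the answer.

00000ly330330330330330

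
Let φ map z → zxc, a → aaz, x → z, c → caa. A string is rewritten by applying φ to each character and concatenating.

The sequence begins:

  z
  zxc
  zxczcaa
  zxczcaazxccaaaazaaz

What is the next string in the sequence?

Replace each of the 19 characters of zxczcaazxccaaaazaaz in place — zxc z caa zxc caa aaz aaz zxc z caa caa aaz aaz aaz aaz zxc aaz aaz zxc — and concatenate.

zxczcaazxccaaaazaazzxczcaacaaaazaazaazaazzxcaazaazzxc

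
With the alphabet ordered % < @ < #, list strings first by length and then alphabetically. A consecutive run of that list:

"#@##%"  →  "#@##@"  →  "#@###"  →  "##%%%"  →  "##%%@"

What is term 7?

##%@%

Advancing 2 positions from ##%%@ through ##%%@ → ##%%# reaches term 7.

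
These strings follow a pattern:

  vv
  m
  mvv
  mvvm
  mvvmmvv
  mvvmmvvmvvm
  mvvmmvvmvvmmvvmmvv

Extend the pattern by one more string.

mvvmmvvmvvmmvvmmvvmvvmmvvmvvm

From term 3 onward, concatenate the last term with the second-to-last: m·vv = mvv, mvv·m = mvvm, …
Continuing: mvvmmvvmvvmmvvmmvv · mvvmmvvmvvm gives term 8.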